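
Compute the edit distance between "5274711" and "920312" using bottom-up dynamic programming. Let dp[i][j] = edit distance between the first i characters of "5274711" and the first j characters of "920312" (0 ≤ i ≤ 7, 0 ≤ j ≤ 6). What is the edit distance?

5

   ''  9  2  0  3  1  2
''  0  1  2  3  4  5  6
 5  1  1  2  3  4  5  6
 2  2  2  1  2  3  4  5
 7  3  3  2  2  3  4  5
 4  4  4  3  3  3  4  5
 7  5  5  4  4  4  4  5
 1  6  6  5  5  5  4  5
 1  7  7  6  6  6  5  5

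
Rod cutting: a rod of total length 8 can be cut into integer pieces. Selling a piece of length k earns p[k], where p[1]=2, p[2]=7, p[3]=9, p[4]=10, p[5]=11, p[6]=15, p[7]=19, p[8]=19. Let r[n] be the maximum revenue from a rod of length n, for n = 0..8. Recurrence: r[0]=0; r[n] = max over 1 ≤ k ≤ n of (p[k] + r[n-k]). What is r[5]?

16

   n    0    1    2    3    4    5    6    7    8
r[n]    0    2    7    9   14   16   21   23   28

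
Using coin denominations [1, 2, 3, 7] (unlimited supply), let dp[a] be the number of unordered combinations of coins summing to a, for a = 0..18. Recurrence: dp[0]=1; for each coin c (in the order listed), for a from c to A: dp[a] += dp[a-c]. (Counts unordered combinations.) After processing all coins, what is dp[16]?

44

after  coin     0     1     2     3     4     5     6     7     8     9    10    11    12    13    14    15    16    17    18
          1     1     1     1     1     1     1     1     1     1     1     1     1     1     1     1     1     1     1     1
          2     1     1     2     2     3     3     4     4     5     5     6     6     7     7     8     8     9     9    10
          3     1     1     2     3     4     5     7     8    10    12    14    16    19    21    24    27    30    33    37
          7     1     1     2     3     4     5     7     9    11    14    17    20    24    28    33    38    44    50    57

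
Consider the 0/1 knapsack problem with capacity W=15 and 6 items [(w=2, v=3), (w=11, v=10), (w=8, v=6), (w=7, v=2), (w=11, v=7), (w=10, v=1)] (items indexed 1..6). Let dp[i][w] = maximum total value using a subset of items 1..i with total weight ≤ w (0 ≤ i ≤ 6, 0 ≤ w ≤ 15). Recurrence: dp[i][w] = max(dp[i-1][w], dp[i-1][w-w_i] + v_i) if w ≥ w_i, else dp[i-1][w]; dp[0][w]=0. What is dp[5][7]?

3

i\w   0   1   2   3   4   5   6   7   8   9  10  11  12  13  14  15
  0   0   0   0   0   0   0   0   0   0   0   0   0   0   0   0   0
  1   0   0   3   3   3   3   3   3   3   3   3   3   3   3   3   3
  2   0   0   3   3   3   3   3   3   3   3   3  10  10  13  13  13
  3   0   0   3   3   3   3   3   3   6   6   9  10  10  13  13  13
  4   0   0   3   3   3   3   3   3   6   6   9  10  10  13  13  13
  5   0   0   3   3   3   3   3   3   6   6   9  10  10  13  13  13
  6   0   0   3   3   3   3   3   3   6   6   9  10  10  13  13  13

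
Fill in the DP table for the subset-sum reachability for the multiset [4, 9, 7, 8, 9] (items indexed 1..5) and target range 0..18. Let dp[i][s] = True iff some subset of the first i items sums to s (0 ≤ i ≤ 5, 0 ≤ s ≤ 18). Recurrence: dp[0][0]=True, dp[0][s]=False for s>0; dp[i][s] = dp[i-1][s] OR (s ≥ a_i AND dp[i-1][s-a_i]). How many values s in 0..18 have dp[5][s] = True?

12

i\s   0   1   2   3   4   5   6   7   8   9  10  11  12  13  14  15  16  17  18
  0   T   F   F   F   F   F   F   F   F   F   F   F   F   F   F   F   F   F   F
  1   T   F   F   F   T   F   F   F   F   F   F   F   F   F   F   F   F   F   F
  2   T   F   F   F   T   F   F   F   F   T   F   F   F   T   F   F   F   F   F
  3   T   F   F   F   T   F   F   T   F   T   F   T   F   T   F   F   T   F   F
  4   T   F   F   F   T   F   F   T   T   T   F   T   T   T   F   T   T   T   F
  5   T   F   F   F   T   F   F   T   T   T   F   T   T   T   F   T   T   T   T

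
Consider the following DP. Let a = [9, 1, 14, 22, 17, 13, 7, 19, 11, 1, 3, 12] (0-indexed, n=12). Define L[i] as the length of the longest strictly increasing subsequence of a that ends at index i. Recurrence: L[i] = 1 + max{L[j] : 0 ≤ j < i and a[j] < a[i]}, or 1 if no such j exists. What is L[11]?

   i    0    1    2    3    4    5    6    7    8    9   10   11
a[i]    9    1   14   22   17   13    7   19   11    1    3   12
L[i]    1    1    2    3    3    2    2    4    3    1    2    4

4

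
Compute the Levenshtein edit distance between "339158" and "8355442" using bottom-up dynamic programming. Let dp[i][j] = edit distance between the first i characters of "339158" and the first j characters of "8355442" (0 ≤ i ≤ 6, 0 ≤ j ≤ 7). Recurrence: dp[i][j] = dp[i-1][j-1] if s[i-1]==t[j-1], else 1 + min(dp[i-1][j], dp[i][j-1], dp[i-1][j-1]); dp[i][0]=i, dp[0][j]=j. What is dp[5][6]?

5

   ''  8  3  5  5  4  4  2
''  0  1  2  3  4  5  6  7
 3  1  1  1  2  3  4  5  6
 3  2  2  1  2  3  4  5  6
 9  3  3  2  2  3  4  5  6
 1  4  4  3  3  3  4  5  6
 5  5  5  4  3  3  4  5  6
 8  6  5  5  4  4  4  5  6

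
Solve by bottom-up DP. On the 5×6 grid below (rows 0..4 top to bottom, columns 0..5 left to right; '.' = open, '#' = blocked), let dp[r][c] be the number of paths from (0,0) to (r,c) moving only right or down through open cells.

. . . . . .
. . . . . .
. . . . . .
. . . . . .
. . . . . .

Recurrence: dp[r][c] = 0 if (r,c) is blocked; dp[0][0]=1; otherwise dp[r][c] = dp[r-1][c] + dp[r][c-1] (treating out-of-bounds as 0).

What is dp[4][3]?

35

r\c   0   1   2   3   4   5
  0   1   1   1   1   1   1
  1   1   2   3   4   5   6
  2   1   3   6  10  15  21
  3   1   4  10  20  35  56
  4   1   5  15  35  70 126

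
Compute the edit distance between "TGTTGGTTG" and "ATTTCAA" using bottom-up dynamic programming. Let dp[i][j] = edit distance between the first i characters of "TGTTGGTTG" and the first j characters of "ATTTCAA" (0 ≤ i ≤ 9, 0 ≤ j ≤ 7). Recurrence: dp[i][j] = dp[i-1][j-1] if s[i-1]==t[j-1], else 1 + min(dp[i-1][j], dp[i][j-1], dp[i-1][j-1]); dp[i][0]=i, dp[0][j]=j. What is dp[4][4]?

2

   ''  A  T  T  T  C  A  A
''  0  1  2  3  4  5  6  7
 T  1  1  1  2  3  4  5  6
 G  2  2  2  2  3  4  5  6
 T  3  3  2  2  2  3  4  5
 T  4  4  3  2  2  3  4  5
 G  5  5  4  3  3  3  4  5
 G  6  6  5  4  4  4  4  5
 T  7  7  6  5  4  5  5  5
 T  8  8  7  6  5  5  6  6
 G  9  9  8  7  6  6  6  7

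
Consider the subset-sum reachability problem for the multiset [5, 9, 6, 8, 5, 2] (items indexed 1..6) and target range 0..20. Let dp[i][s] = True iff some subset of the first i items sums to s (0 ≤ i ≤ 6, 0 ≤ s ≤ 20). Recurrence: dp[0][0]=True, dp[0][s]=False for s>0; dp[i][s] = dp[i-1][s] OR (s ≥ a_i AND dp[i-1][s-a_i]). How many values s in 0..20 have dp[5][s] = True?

15

i\s   0   1   2   3   4   5   6   7   8   9  10  11  12  13  14  15  16  17  18  19  20
  0   T   F   F   F   F   F   F   F   F   F   F   F   F   F   F   F   F   F   F   F   F
  1   T   F   F   F   F   T   F   F   F   F   F   F   F   F   F   F   F   F   F   F   F
  2   T   F   F   F   F   T   F   F   F   T   F   F   F   F   T   F   F   F   F   F   F
  3   T   F   F   F   F   T   T   F   F   T   F   T   F   F   T   T   F   F   F   F   T
  4   T   F   F   F   F   T   T   F   T   T   F   T   F   T   T   T   F   T   F   T   T
  5   T   F   F   F   F   T   T   F   T   T   T   T   F   T   T   T   T   T   T   T   T
  6   T   F   T   F   F   T   T   T   T   T   T   T   T   T   T   T   T   T   T   T   T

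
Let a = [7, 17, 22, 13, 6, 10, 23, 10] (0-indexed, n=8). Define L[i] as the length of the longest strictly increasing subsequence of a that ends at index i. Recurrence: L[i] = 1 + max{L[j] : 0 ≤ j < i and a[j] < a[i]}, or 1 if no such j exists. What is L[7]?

   i    0    1    2    3    4    5    6    7
a[i]    7   17   22   13    6   10   23   10
L[i]    1    2    3    2    1    2    4    2

2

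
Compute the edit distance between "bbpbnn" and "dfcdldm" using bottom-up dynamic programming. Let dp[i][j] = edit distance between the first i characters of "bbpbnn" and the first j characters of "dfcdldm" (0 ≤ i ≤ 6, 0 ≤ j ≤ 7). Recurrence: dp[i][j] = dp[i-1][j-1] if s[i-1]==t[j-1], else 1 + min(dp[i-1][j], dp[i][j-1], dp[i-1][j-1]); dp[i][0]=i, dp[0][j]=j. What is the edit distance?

   ''  d  f  c  d  l  d  m
''  0  1  2  3  4  5  6  7
 b  1  1  2  3  4  5  6  7
 b  2  2  2  3  4  5  6  7
 p  3  3  3  3  4  5  6  7
 b  4  4  4  4  4  5  6  7
 n  5  5  5  5  5  5  6  7
 n  6  6  6  6  6  6  6  7

7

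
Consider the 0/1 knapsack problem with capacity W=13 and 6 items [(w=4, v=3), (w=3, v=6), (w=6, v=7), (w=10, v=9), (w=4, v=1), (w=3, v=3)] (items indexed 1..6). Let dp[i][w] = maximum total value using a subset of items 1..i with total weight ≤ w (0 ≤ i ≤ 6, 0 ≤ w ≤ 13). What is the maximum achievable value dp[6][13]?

i\w   0   1   2   3   4   5   6   7   8   9  10  11  12  13
  0   0   0   0   0   0   0   0   0   0   0   0   0   0   0
  1   0   0   0   0   3   3   3   3   3   3   3   3   3   3
  2   0   0   0   6   6   6   6   9   9   9   9   9   9   9
  3   0   0   0   6   6   6   7   9   9  13  13  13  13  16
  4   0   0   0   6   6   6   7   9   9  13  13  13  13  16
  5   0   0   0   6   6   6   7   9   9  13  13  13  13  16
  6   0   0   0   6   6   6   9   9   9  13  13  13  16  16

16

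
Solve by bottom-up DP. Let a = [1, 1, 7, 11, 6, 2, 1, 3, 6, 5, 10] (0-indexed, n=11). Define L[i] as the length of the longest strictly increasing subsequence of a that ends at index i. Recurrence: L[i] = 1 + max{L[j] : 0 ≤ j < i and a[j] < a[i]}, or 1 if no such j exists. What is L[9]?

   i    0    1    2    3    4    5    6    7    8    9   10
a[i]    1    1    7   11    6    2    1    3    6    5   10
L[i]    1    1    2    3    2    2    1    3    4    4    5

4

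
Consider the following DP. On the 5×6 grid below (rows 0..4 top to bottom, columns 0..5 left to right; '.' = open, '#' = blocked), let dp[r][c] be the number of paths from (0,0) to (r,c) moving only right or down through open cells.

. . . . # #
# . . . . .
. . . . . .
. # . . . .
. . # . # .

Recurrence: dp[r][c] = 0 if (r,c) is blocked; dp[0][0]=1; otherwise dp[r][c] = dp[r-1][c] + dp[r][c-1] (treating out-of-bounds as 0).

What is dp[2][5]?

r\c   0   1   2   3   4   5
  0   1   1   1   1   0   0
  1   0   1   2   3   3   3
  2   0   1   3   6   9  12
  3   0   0   3   9  18  30
  4   0   0   0   9   0  30

12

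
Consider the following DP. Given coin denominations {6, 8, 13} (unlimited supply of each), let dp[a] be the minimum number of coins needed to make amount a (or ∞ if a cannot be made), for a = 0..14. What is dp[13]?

1

 a  0  1  2  3  4  5  6  7  8  9 10 11 12 13 14
dp  0  -  -  -  -  -  1  -  1  -  -  -  2  1  2
(- denotes ∞ / unreachable)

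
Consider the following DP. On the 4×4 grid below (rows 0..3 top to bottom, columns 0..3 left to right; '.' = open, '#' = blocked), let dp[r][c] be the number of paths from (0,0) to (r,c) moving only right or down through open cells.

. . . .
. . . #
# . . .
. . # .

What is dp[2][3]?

5

r\c   0   1   2   3
  0   1   1   1   1
  1   1   2   3   0
  2   0   2   5   5
  3   0   2   0   5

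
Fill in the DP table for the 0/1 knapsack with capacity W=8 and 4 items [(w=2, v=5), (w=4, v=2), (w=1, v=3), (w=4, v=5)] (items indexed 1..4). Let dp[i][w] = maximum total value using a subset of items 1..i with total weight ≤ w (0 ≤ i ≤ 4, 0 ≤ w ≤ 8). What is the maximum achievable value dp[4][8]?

i\w   0   1   2   3   4   5   6   7   8
  0   0   0   0   0   0   0   0   0   0
  1   0   0   5   5   5   5   5   5   5
  2   0   0   5   5   5   5   7   7   7
  3   0   3   5   8   8   8   8  10  10
  4   0   3   5   8   8   8  10  13  13

13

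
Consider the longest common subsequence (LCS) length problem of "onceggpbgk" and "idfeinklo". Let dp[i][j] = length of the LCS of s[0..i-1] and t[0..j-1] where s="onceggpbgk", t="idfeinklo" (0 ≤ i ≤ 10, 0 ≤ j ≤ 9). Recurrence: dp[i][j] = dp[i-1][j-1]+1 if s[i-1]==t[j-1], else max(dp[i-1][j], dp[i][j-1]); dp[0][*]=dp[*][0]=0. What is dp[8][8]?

   ''  i  d  f  e  i  n  k  l  o
''  0  0  0  0  0  0  0  0  0  0
 o  0  0  0  0  0  0  0  0  0  1
 n  0  0  0  0  0  0  1  1  1  1
 c  0  0  0  0  0  0  1  1  1  1
 e  0  0  0  0  1  1  1  1  1  1
 g  0  0  0  0  1  1  1  1  1  1
 g  0  0  0  0  1  1  1  1  1  1
 p  0  0  0  0  1  1  1  1  1  1
 b  0  0  0  0  1  1  1  1  1  1
 g  0  0  0  0  1  1  1  1  1  1
 k  0  0  0  0  1  1  1  2  2  2

1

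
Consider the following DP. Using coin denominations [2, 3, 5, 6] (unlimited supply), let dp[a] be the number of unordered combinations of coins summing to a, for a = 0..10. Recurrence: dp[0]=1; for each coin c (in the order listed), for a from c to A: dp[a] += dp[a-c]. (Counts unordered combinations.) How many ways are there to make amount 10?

5

after  coin     0     1     2     3     4     5     6     7     8     9    10
          2     1     0     1     0     1     0     1     0     1     0     1
          3     1     0     1     1     1     1     2     1     2     2     2
          5     1     0     1     1     1     2     2     2     3     3     4
          6     1     0     1     1     1     2     3     2     4     4     5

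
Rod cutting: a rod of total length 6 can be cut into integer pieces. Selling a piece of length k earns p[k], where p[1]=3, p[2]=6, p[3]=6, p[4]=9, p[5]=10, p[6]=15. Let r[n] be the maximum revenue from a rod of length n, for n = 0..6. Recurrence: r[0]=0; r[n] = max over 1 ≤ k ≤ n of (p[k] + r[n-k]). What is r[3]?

9

   n    0    1    2    3    4    5    6
r[n]    0    3    6    9   12   15   18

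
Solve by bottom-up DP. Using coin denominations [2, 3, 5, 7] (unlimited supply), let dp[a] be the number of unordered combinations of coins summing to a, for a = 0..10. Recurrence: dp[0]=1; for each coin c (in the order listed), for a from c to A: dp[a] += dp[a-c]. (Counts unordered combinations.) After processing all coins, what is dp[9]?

after  coin     0     1     2     3     4     5     6     7     8     9    10
          2     1     0     1     0     1     0     1     0     1     0     1
          3     1     0     1     1     1     1     2     1     2     2     2
          5     1     0     1     1     1     2     2     2     3     3     4
          7     1     0     1     1     1     2     2     3     3     4     5

4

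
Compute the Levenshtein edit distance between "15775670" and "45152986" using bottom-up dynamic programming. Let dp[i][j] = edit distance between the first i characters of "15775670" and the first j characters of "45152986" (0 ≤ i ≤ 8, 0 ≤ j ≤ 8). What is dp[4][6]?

4

   ''  4  5  1  5  2  9  8  6
''  0  1  2  3  4  5  6  7  8
 1  1  1  2  2  3  4  5  6  7
 5  2  2  1  2  2  3  4  5  6
 7  3  3  2  2  3  3  4  5  6
 7  4  4  3  3  3  4  4  5  6
 5  5  5  4  4  3  4  5  5  6
 6  6  6  5  5  4  4  5  6  5
 7  7  7  6  6  5  5  5  6  6
 0  8  8  7  7  6  6  6  6  7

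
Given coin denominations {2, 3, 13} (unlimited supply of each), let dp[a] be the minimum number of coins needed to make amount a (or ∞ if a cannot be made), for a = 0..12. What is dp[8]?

3

 a  0  1  2  3  4  5  6  7  8  9 10 11 12
dp  0  -  1  1  2  2  2  3  3  3  4  4  4
(- denotes ∞ / unreachable)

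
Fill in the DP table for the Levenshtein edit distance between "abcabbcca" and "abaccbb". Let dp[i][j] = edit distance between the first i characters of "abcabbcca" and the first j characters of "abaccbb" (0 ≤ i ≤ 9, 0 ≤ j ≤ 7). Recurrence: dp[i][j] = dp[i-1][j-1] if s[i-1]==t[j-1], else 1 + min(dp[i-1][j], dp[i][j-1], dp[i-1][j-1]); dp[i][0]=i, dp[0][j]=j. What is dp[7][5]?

3

   ''  a  b  a  c  c  b  b
''  0  1  2  3  4  5  6  7
 a  1  0  1  2  3  4  5  6
 b  2  1  0  1  2  3  4  5
 c  3  2  1  1  1  2  3  4
 a  4  3  2  1  2  2  3  4
 b  5  4  3  2  2  3  2  3
 b  6  5  4  3  3  3  3  2
 c  7  6  5  4  3  3  4  3
 c  8  7  6  5  4  3  4  4
 a  9  8  7  6  5  4  4  5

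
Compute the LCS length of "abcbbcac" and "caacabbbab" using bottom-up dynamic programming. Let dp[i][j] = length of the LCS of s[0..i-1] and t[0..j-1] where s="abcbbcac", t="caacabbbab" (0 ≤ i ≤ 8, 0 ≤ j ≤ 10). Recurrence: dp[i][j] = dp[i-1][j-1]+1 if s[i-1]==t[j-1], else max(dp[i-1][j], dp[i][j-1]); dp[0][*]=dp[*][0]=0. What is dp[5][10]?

   ''  c  a  a  c  a  b  b  b  a  b
''  0  0  0  0  0  0  0  0  0  0  0
 a  0  0  1  1  1  1  1  1  1  1  1
 b  0  0  1  1  1  1  2  2  2  2  2
 c  0  1  1  1  2  2  2  2  2  2  2
 b  0  1  1  1  2  2  3  3  3  3  3
 b  0  1  1  1  2  2  3  4  4  4  4
 c  0  1  1  1  2  2  3  4  4  4  4
 a  0  1  2  2  2  3  3  4  4  5  5
 c  0  1  2  2  3  3  3  4  4  5  5

4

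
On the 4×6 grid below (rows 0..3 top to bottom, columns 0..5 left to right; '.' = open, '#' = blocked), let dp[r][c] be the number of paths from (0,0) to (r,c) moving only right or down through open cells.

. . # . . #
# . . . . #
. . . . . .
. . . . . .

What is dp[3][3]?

r\c   0   1   2   3   4   5
  0   1   1   0   0   0   0
  1   0   1   1   1   1   0
  2   0   1   2   3   4   4
  3   0   1   3   6  10  14

6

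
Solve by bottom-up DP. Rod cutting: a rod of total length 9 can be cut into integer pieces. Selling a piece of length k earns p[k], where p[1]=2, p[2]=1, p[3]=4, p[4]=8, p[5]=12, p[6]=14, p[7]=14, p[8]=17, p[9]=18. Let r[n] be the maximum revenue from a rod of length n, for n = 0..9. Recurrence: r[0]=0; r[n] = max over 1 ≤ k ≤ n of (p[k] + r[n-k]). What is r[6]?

14

   n    0    1    2    3    4    5    6    7    8    9
r[n]    0    2    4    6    8   12   14   16   18   20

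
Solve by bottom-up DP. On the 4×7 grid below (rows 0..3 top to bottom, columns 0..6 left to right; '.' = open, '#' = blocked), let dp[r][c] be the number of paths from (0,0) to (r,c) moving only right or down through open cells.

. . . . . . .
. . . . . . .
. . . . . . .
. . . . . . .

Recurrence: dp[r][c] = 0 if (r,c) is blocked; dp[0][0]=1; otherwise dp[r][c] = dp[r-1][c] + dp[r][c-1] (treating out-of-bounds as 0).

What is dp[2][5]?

21

r\c   0   1   2   3   4   5   6
  0   1   1   1   1   1   1   1
  1   1   2   3   4   5   6   7
  2   1   3   6  10  15  21  28
  3   1   4  10  20  35  56  84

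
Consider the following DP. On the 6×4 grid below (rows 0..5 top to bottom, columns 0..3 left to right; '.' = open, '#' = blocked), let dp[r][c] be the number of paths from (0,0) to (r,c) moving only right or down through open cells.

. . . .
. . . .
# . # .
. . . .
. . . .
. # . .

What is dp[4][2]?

r\c   0   1   2   3
  0   1   1   1   1
  1   1   2   3   4
  2   0   2   0   4
  3   0   2   2   6
  4   0   2   4  10
  5   0   0   4  14

4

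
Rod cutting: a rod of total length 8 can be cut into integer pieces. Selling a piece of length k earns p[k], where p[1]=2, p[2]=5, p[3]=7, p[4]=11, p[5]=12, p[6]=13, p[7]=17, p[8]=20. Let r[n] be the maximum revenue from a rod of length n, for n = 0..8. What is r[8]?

   n    0    1    2    3    4    5    6    7    8
r[n]    0    2    5    7   11   13   16   18   22

22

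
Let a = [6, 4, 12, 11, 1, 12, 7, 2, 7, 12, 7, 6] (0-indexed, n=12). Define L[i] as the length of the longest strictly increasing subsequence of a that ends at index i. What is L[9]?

   i    0    1    2    3    4    5    6    7    8    9   10   11
a[i]    6    4   12   11    1   12    7    2    7   12    7    6
L[i]    1    1    2    2    1    3    2    2    3    4    3    3

4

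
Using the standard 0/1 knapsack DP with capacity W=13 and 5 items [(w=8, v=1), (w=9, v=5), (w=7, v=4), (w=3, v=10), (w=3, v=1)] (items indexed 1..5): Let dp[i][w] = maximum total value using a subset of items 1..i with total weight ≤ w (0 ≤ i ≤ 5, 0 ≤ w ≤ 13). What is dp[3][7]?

i\w   0   1   2   3   4   5   6   7   8   9  10  11  12  13
  0   0   0   0   0   0   0   0   0   0   0   0   0   0   0
  1   0   0   0   0   0   0   0   0   1   1   1   1   1   1
  2   0   0   0   0   0   0   0   0   1   5   5   5   5   5
  3   0   0   0   0   0   0   0   4   4   5   5   5   5   5
  4   0   0   0  10  10  10  10  10  10  10  14  14  15  15
  5   0   0   0  10  10  10  11  11  11  11  14  14  15  15

4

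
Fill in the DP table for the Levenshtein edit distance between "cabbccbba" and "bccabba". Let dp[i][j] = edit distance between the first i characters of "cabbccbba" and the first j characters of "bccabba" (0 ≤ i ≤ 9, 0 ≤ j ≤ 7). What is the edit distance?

4

   ''  b  c  c  a  b  b  a
''  0  1  2  3  4  5  6  7
 c  1  1  1  2  3  4  5  6
 a  2  2  2  2  2  3  4  5
 b  3  2  3  3  3  2  3  4
 b  4  3  3  4  4  3  2  3
 c  5  4  3  3  4  4  3  3
 c  6  5  4  3  4  5  4  4
 b  7  6  5  4  4  4  5  5
 b  8  7  6  5  5  4  4  5
 a  9  8  7  6  5  5  5  4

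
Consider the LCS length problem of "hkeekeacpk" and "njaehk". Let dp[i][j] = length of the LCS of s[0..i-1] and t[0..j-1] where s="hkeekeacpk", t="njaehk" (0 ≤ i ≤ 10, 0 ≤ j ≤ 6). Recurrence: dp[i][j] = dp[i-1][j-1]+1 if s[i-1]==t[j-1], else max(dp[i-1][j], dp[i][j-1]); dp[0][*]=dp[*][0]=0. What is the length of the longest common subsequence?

   ''  n  j  a  e  h  k
''  0  0  0  0  0  0  0
 h  0  0  0  0  0  1  1
 k  0  0  0  0  0  1  2
 e  0  0  0  0  1  1  2
 e  0  0  0  0  1  1  2
 k  0  0  0  0  1  1  2
 e  0  0  0  0  1  1  2
 a  0  0  0  1  1  1  2
 c  0  0  0  1  1  1  2
 p  0  0  0  1  1  1  2
 k  0  0  0  1  1  1  2

2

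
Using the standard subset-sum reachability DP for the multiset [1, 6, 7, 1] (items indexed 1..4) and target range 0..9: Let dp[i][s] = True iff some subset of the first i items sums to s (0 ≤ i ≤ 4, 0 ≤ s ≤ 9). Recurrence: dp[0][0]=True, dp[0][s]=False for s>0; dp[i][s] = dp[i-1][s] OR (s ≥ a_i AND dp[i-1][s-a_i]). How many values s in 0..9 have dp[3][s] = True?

i\s   0   1   2   3   4   5   6   7   8   9
  0   T   F   F   F   F   F   F   F   F   F
  1   T   T   F   F   F   F   F   F   F   F
  2   T   T   F   F   F   F   T   T   F   F
  3   T   T   F   F   F   F   T   T   T   F
  4   T   T   T   F   F   F   T   T   T   T

5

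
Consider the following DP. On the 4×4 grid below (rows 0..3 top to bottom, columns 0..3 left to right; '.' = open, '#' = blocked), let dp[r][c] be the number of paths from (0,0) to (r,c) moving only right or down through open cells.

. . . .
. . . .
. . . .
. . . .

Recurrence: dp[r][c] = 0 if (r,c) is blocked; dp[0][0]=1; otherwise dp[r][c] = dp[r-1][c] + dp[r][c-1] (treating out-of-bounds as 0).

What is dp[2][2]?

r\c   0   1   2   3
  0   1   1   1   1
  1   1   2   3   4
  2   1   3   6  10
  3   1   4  10  20

6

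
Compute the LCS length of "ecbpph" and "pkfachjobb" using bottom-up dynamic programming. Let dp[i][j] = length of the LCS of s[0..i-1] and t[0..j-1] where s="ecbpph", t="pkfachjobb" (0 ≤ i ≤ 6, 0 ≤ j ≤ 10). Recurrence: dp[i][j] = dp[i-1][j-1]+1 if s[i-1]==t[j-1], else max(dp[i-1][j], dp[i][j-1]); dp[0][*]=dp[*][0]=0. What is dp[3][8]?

   ''  p  k  f  a  c  h  j  o  b  b
''  0  0  0  0  0  0  0  0  0  0  0
 e  0  0  0  0  0  0  0  0  0  0  0
 c  0  0  0  0  0  1  1  1  1  1  1
 b  0  0  0  0  0  1  1  1  1  2  2
 p  0  1  1  1  1  1  1  1  1  2  2
 p  0  1  1  1  1  1  1  1  1  2  2
 h  0  1  1  1  1  1  2  2  2  2  2

1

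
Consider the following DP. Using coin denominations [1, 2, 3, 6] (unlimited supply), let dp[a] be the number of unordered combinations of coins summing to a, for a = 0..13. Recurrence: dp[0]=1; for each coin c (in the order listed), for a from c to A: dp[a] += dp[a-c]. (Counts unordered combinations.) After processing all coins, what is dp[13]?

30

after  coin     0     1     2     3     4     5     6     7     8     9    10    11    12    13
          1     1     1     1     1     1     1     1     1     1     1     1     1     1     1
          2     1     1     2     2     3     3     4     4     5     5     6     6     7     7
          3     1     1     2     3     4     5     7     8    10    12    14    16    19    21
          6     1     1     2     3     4     5     8     9    12    15    18    21    27    30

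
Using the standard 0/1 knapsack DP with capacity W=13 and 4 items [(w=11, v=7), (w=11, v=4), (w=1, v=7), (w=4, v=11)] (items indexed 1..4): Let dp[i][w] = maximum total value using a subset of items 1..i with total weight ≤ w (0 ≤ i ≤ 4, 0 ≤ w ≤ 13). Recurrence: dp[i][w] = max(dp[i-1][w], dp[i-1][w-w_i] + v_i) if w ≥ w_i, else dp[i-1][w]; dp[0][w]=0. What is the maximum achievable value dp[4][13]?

18

i\w   0   1   2   3   4   5   6   7   8   9  10  11  12  13
  0   0   0   0   0   0   0   0   0   0   0   0   0   0   0
  1   0   0   0   0   0   0   0   0   0   0   0   7   7   7
  2   0   0   0   0   0   0   0   0   0   0   0   7   7   7
  3   0   7   7   7   7   7   7   7   7   7   7   7  14  14
  4   0   7   7   7  11  18  18  18  18  18  18  18  18  18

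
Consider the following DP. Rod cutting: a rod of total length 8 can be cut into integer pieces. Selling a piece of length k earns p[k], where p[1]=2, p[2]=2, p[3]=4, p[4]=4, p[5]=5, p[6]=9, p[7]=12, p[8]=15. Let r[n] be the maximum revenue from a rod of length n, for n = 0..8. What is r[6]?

12

   n    0    1    2    3    4    5    6    7    8
r[n]    0    2    4    6    8   10   12   14   16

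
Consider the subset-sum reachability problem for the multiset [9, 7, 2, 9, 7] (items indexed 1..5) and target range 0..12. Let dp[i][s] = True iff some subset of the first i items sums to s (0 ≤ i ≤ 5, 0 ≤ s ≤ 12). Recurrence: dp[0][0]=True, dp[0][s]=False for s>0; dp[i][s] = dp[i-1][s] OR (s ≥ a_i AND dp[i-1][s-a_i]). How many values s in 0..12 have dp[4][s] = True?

5

i\s   0   1   2   3   4   5   6   7   8   9  10  11  12
  0   T   F   F   F   F   F   F   F   F   F   F   F   F
  1   T   F   F   F   F   F   F   F   F   T   F   F   F
  2   T   F   F   F   F   F   F   T   F   T   F   F   F
  3   T   F   T   F   F   F   F   T   F   T   F   T   F
  4   T   F   T   F   F   F   F   T   F   T   F   T   F
  5   T   F   T   F   F   F   F   T   F   T   F   T   F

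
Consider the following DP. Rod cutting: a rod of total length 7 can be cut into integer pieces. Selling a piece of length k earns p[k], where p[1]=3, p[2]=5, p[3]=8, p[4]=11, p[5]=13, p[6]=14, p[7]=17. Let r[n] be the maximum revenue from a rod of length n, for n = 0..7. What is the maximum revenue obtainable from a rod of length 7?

   n    0    1    2    3    4    5    6    7
r[n]    0    3    6    9   12   15   18   21

21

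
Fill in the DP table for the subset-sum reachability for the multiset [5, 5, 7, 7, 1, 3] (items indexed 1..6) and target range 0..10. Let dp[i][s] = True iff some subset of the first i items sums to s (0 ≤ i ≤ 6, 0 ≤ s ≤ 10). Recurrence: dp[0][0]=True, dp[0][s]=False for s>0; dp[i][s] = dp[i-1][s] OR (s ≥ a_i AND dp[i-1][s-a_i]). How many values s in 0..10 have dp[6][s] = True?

10

i\s   0   1   2   3   4   5   6   7   8   9  10
  0   T   F   F   F   F   F   F   F   F   F   F
  1   T   F   F   F   F   T   F   F   F   F   F
  2   T   F   F   F   F   T   F   F   F   F   T
  3   T   F   F   F   F   T   F   T   F   F   T
  4   T   F   F   F   F   T   F   T   F   F   T
  5   T   T   F   F   F   T   T   T   T   F   T
  6   T   T   F   T   T   T   T   T   T   T   T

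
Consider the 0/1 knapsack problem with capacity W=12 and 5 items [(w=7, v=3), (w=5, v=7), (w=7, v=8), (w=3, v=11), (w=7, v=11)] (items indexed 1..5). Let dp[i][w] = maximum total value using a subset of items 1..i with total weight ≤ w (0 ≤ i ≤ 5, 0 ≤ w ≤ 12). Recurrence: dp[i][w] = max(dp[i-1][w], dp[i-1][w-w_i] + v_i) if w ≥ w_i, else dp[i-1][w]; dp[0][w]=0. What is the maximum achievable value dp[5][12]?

22

i\w   0   1   2   3   4   5   6   7   8   9  10  11  12
  0   0   0   0   0   0   0   0   0   0   0   0   0   0
  1   0   0   0   0   0   0   0   3   3   3   3   3   3
  2   0   0   0   0   0   7   7   7   7   7   7   7  10
  3   0   0   0   0   0   7   7   8   8   8   8   8  15
  4   0   0   0  11  11  11  11  11  18  18  19  19  19
  5   0   0   0  11  11  11  11  11  18  18  22  22  22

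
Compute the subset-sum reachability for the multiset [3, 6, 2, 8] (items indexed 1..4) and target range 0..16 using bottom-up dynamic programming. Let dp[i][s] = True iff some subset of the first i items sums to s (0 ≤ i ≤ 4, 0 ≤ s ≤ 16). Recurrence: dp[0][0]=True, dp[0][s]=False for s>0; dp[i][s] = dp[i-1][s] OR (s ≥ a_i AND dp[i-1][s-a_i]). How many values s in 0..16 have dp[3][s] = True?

i\s   0   1   2   3   4   5   6   7   8   9  10  11  12  13  14  15  16
  0   T   F   F   F   F   F   F   F   F   F   F   F   F   F   F   F   F
  1   T   F   F   T   F   F   F   F   F   F   F   F   F   F   F   F   F
  2   T   F   F   T   F   F   T   F   F   T   F   F   F   F   F   F   F
  3   T   F   T   T   F   T   T   F   T   T   F   T   F   F   F   F   F
  4   T   F   T   T   F   T   T   F   T   T   T   T   F   T   T   F   T

8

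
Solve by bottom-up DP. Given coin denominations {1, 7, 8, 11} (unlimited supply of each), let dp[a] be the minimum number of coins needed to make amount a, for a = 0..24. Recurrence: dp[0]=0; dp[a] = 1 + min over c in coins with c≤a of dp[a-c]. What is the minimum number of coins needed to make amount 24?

3

 a  0  1  2  3  4  5  6  7  8  9 10 11 12 13 14 15 16 17 18 19 20 21 22 23 24
dp  0  1  2  3  4  5  6  1  1  2  3  1  2  3  2  2  2  3  2  2  3  3  2  3  3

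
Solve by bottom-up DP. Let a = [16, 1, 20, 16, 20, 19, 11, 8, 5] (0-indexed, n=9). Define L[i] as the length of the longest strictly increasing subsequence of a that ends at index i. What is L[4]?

   i    0    1    2    3    4    5    6    7    8
a[i]   16    1   20   16   20   19   11    8    5
L[i]    1    1    2    2    3    3    2    2    2

3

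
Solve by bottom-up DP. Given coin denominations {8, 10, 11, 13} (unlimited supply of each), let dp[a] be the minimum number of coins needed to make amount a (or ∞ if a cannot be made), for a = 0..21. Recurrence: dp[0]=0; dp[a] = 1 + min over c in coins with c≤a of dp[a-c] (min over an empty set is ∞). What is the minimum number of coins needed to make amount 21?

 a  0  1  2  3  4  5  6  7  8  9 10 11 12 13 14 15 16 17 18 19 20 21
dp  0  -  -  -  -  -  -  -  1  -  1  1  -  1  -  -  2  -  2  2  2  2
(- denotes ∞ / unreachable)

2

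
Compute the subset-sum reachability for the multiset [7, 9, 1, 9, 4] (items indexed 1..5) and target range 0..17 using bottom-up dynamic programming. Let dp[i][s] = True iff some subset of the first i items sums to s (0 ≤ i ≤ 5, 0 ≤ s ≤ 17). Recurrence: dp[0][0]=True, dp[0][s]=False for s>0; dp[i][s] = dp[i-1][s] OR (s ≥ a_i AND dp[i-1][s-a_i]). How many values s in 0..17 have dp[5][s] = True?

i\s   0   1   2   3   4   5   6   7   8   9  10  11  12  13  14  15  16  17
  0   T   F   F   F   F   F   F   F   F   F   F   F   F   F   F   F   F   F
  1   T   F   F   F   F   F   F   T   F   F   F   F   F   F   F   F   F   F
  2   T   F   F   F   F   F   F   T   F   T   F   F   F   F   F   F   T   F
  3   T   T   F   F   F   F   F   T   T   T   T   F   F   F   F   F   T   T
  4   T   T   F   F   F   F   F   T   T   T   T   F   F   F   F   F   T   T
  5   T   T   F   F   T   T   F   T   T   T   T   T   T   T   T   F   T   T

14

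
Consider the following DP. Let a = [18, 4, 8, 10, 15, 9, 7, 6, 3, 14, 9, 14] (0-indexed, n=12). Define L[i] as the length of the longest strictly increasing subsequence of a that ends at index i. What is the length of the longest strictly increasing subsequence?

   i    0    1    2    3    4    5    6    7    8    9   10   11
a[i]   18    4    8   10   15    9    7    6    3   14    9   14
L[i]    1    1    2    3    4    3    2    2    1    4    3    4

4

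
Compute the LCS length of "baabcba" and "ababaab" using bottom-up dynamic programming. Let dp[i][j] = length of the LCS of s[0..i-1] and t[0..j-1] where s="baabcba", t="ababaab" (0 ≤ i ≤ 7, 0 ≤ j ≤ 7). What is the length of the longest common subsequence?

   ''  a  b  a  b  a  a  b
''  0  0  0  0  0  0  0  0
 b  0  0  1  1  1  1  1  1
 a  0  1  1  2  2  2  2  2
 a  0  1  1  2  2  3  3  3
 b  0  1  2  2  3  3  3  4
 c  0  1  2  2  3  3  3  4
 b  0  1  2  2  3  3  3  4
 a  0  1  2  3  3  4  4  4

4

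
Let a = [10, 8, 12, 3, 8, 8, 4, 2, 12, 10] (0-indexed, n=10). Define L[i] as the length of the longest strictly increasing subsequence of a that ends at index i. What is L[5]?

2

   i    0    1    2    3    4    5    6    7    8    9
a[i]   10    8   12    3    8    8    4    2   12   10
L[i]    1    1    2    1    2    2    2    1    3    3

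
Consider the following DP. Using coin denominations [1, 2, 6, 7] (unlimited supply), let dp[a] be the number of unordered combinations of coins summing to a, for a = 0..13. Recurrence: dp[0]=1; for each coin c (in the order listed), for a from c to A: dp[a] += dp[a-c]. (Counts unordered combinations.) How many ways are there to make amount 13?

after  coin     0     1     2     3     4     5     6     7     8     9    10    11    12    13
          1     1     1     1     1     1     1     1     1     1     1     1     1     1     1
          2     1     1     2     2     3     3     4     4     5     5     6     6     7     7
          6     1     1     2     2     3     3     5     5     7     7     9     9    12    12
          7     1     1     2     2     3     3     5     6     8     9    11    12    15    17

17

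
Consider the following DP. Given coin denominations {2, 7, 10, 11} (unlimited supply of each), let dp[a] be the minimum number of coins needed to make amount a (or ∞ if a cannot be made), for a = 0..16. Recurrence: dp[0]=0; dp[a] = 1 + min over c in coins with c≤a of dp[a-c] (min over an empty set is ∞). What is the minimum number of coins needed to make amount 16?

 a  0  1  2  3  4  5  6  7  8  9 10 11 12 13 14 15 16
dp  0  -  1  -  2  -  3  1  4  2  1  1  2  2  2  3  3
(- denotes ∞ / unreachable)

3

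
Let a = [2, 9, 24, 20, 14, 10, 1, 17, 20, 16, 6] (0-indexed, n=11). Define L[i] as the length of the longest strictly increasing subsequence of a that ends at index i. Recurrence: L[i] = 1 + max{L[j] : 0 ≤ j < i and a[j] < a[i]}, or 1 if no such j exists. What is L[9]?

4

   i    0    1    2    3    4    5    6    7    8    9   10
a[i]    2    9   24   20   14   10    1   17   20   16    6
L[i]    1    2    3    3    3    3    1    4    5    4    2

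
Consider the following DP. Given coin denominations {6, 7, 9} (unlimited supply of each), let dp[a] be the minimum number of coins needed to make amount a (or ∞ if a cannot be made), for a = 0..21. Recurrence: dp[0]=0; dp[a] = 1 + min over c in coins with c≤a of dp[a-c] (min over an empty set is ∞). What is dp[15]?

2

 a  0  1  2  3  4  5  6  7  8  9 10 11 12 13 14 15 16 17 18 19 20 21
dp  0  -  -  -  -  -  1  1  -  1  -  -  2  2  2  2  2  -  2  3  3  3
(- denotes ∞ / unreachable)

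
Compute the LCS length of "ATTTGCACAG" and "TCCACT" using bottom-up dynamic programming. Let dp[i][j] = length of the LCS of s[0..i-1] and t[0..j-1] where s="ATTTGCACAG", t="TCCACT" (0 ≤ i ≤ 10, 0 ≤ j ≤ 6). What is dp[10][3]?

   ''  T  C  C  A  C  T
''  0  0  0  0  0  0  0
 A  0  0  0  0  1  1  1
 T  0  1  1  1  1  1  2
 T  0  1  1  1  1  1  2
 T  0  1  1  1  1  1  2
 G  0  1  1  1  1  1  2
 C  0  1  2  2  2  2  2
 A  0  1  2  2  3  3  3
 C  0  1  2  3  3  4  4
 A  0  1  2  3  4  4  4
 G  0  1  2  3  4  4  4

3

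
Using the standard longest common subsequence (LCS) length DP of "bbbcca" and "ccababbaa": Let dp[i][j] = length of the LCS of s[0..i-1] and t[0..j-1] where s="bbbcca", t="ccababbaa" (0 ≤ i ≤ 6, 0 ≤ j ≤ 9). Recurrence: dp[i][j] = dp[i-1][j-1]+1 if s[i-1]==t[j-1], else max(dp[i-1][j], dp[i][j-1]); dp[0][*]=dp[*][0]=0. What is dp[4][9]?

   ''  c  c  a  b  a  b  b  a  a
''  0  0  0  0  0  0  0  0  0  0
 b  0  0  0  0  1  1  1  1  1  1
 b  0  0  0  0  1  1  2  2  2  2
 b  0  0  0  0  1  1  2  3  3  3
 c  0  1  1  1  1  1  2  3  3  3
 c  0  1  2  2  2  2  2  3  3  3
 a  0  1  2  3  3  3  3  3  4  4

3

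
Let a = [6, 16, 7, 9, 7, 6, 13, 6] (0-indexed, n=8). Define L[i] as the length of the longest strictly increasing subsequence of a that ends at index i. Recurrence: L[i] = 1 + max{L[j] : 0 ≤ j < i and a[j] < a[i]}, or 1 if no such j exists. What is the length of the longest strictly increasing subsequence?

4

   i    0    1    2    3    4    5    6    7
a[i]    6   16    7    9    7    6   13    6
L[i]    1    2    2    3    2    1    4    1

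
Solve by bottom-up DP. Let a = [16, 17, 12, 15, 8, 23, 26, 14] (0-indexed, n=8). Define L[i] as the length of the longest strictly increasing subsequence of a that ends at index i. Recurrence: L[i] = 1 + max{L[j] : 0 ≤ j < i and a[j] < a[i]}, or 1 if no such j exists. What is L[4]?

   i    0    1    2    3    4    5    6    7
a[i]   16   17   12   15    8   23   26   14
L[i]    1    2    1    2    1    3    4    2

1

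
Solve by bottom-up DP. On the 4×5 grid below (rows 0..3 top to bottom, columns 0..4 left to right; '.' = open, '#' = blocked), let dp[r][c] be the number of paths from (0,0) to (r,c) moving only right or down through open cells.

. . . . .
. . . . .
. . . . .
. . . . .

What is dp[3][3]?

20

r\c   0   1   2   3   4
  0   1   1   1   1   1
  1   1   2   3   4   5
  2   1   3   6  10  15
  3   1   4  10  20  35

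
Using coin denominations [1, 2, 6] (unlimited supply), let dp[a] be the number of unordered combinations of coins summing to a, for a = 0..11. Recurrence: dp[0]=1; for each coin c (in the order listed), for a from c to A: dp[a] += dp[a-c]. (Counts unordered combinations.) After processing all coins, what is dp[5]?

after  coin     0     1     2     3     4     5     6     7     8     9    10    11
          1     1     1     1     1     1     1     1     1     1     1     1     1
          2     1     1     2     2     3     3     4     4     5     5     6     6
          6     1     1     2     2     3     3     5     5     7     7     9     9

3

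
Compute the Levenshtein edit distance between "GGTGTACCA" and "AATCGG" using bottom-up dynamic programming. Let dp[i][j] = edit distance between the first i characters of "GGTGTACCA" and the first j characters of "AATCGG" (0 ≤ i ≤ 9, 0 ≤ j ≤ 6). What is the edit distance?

   ''  A  A  T  C  G  G
''  0  1  2  3  4  5  6
 G  1  1  2  3  4  4  5
 G  2  2  2  3  4  4  4
 T  3  3  3  2  3  4  5
 G  4  4  4  3  3  3  4
 T  5  5  5  4  4  4  4
 A  6  5  5  5  5  5  5
 C  7  6  6  6  5  6  6
 C  8  7  7  7  6  6  7
 A  9  8  7  8  7  7  7

7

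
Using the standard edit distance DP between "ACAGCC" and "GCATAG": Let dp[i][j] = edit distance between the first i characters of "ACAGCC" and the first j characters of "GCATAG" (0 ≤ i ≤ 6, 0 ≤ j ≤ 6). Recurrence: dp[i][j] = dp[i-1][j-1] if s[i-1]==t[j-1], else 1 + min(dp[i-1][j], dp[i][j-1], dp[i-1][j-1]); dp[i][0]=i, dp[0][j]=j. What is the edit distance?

   ''  G  C  A  T  A  G
''  0  1  2  3  4  5  6
 A  1  1  2  2  3  4  5
 C  2  2  1  2  3  4  5
 A  3  3  2  1  2  3  4
 G  4  3  3  2  2  3  3
 C  5  4  3  3  3  3  4
 C  6  5  4  4  4  4  4

4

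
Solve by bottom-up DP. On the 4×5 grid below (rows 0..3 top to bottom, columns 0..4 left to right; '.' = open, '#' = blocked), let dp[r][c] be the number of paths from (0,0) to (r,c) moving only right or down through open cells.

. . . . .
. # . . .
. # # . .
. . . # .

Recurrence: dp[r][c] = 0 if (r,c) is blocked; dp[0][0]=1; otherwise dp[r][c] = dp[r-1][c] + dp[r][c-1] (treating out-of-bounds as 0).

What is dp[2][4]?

5

r\c   0   1   2   3   4
  0   1   1   1   1   1
  1   1   0   1   2   3
  2   1   0   0   2   5
  3   1   1   1   0   5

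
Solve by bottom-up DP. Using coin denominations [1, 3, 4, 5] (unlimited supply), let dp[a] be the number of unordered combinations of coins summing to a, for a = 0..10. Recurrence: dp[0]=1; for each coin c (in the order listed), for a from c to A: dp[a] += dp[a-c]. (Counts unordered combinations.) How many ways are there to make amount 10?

12

after  coin     0     1     2     3     4     5     6     7     8     9    10
          1     1     1     1     1     1     1     1     1     1     1     1
          3     1     1     1     2     2     2     3     3     3     4     4
          4     1     1     1     2     3     3     4     5     6     7     8
          5     1     1     1     2     3     4     5     6     8    10    12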